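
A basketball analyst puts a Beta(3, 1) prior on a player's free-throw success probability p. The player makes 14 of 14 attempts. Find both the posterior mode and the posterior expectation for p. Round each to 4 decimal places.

posterior mode = 1.0000, posterior expectation = 0.9444

Posterior: Beta(3+14, 1+0) = Beta(17, 1).
Since β = 1 ≤ 1 and α > 1, the Beta density is monotone increasing on [0,1]; the mode is at 1.
Mean = 17/(17+1) = 0.9444.
Left-skewed posterior ⇒ mean < mode.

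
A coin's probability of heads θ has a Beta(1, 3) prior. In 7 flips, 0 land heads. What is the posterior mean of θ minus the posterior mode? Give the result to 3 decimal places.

Posterior: Beta(1+0, 3+7) = Beta(1, 10).
Since α = 1 ≤ 1 and β > 1, the Beta density is monotone decreasing on [0,1]; the mode is at 0.
Mean = 1/(1+10) = 0.091.
Difference = 0.091 − 0.000 = 0.091.

0.091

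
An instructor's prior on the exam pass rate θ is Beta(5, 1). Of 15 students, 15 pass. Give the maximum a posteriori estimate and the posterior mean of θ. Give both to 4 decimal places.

Posterior: Beta(5+15, 1+0) = Beta(20, 1).
Since β = 1 ≤ 1 and α > 1, the Beta density is monotone increasing on [0,1]; the mode is at 1.
Mean = 20/(20+1) = 0.9524.
Mode > mean: the posterior has a left tail.

θ_MAP = 1.0000, E[θ|data] = 0.9524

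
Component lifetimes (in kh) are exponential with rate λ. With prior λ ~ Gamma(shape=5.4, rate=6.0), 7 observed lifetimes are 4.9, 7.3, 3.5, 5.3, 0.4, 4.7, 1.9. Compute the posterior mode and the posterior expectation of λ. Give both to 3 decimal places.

MAP = 0.335; posterior mean = 0.365

Σ times = 28.0. Posterior: Gamma(shape = 5.4+7 = 12.4, rate = 6.0+28.0 = 34.0).
Mode = (α−1)/β = 11.4/34.0 = 0.335.
Mean = α/β = 12.4/34.0 = 0.365.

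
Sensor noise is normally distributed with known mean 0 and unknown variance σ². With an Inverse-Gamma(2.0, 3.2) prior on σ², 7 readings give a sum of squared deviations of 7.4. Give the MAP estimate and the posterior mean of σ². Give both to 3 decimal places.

MAP = 1.062, posterior mean = 1.533

Posterior: Inverse-Gamma(shape = 2.0+7/2 = 5.5, scale = 3.2+7.4/2 = 6.9).
Mode = β/(α+1) = 6.9/6.5 = 1.062.
Mean = β/(α−1) = 6.9/4.5 = 1.533.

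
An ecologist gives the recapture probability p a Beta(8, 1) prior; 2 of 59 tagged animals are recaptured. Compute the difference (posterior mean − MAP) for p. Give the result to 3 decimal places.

Posterior: Beta(8+2, 1+57) = Beta(10, 58).
Mode = (10−1)/(10+58−2) = 9/66 = 0.136.
Mean = 10/(10+58) = 10/68 = 0.147.
Difference = 0.147 − 0.136 = 0.011.
The posterior is right-skewed, so the mean exceeds the mode.

0.011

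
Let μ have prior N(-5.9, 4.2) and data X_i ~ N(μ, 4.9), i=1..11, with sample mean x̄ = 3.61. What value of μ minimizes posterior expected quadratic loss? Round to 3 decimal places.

Posterior for μ is Normal. Precision-weighted mean: (1/4.2·-5.9 + 11/4.9·3.61) / (1/4.2 + 11/4.9) = 2.698.
A Normal posterior is symmetric, so mode = mean.
Quadratic loss ⇒ the optimal estimator is the posterior mean.

2.698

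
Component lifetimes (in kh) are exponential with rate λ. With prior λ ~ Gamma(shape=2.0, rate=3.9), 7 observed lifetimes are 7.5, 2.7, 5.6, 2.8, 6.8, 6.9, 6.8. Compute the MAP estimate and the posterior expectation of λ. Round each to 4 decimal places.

MAP estimate = 0.1860, posterior expectation = 0.2093

Σ times = 39.1. Posterior: Gamma(shape = 2.0+7 = 9.0, rate = 3.9+39.1 = 43.0).
Mode = (α−1)/β = 8.0/43.0 = 0.1860.
Mean = α/β = 9.0/43.0 = 0.2093.
Right-skewed posterior ⇒ mode < mean.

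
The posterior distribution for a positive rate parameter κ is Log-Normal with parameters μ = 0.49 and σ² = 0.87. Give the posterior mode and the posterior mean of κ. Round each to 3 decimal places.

MAP = 0.684; posterior mean = 2.522

Mode = exp(μ − σ²) = exp(-0.38) = 0.684.
Mean = exp(μ + σ²/2) = exp(0.925) = 2.522.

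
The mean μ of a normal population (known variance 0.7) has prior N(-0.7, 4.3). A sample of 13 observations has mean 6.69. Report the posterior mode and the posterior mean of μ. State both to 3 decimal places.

posterior mode = 6.599, posterior mean = 6.599

Posterior for μ is Normal. Precision-weighted mean: (1/4.3·-0.7 + 13/0.7·6.69) / (1/4.3 + 13/0.7) = 6.599.
A Normal posterior is symmetric, so mode = mean.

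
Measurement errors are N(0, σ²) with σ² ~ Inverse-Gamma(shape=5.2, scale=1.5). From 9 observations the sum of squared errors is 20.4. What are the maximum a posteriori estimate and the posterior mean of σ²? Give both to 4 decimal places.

Posterior: Inverse-Gamma(shape = 5.2+9/2 = 9.7, scale = 1.5+20.4/2 = 11.7).
Mode = β/(α+1) = 11.7/10.7 = 1.0935.
Mean = β/(α−1) = 11.7/8.7 = 1.3448.

σ²_MAP = 1.0935, E[σ²|data] = 1.3448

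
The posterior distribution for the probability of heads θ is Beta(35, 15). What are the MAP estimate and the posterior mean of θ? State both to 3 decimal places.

Mode = (35−1)/(35+15−2) = 34/48 = 0.708.
Mean = 35/(35+15) = 35/50 = 0.700.
The posterior is left-skewed, so the mode exceeds the mean.

θ_MAP = 0.708, E[θ|data] = 0.700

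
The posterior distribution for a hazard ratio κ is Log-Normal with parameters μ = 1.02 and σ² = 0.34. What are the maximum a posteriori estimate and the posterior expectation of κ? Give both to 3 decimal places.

MAP: 1.974. Posterior mean: 3.287.

Mode = exp(μ − σ²) = exp(0.68) = 1.974.
Mean = exp(μ + σ²/2) = exp(1.190) = 3.287.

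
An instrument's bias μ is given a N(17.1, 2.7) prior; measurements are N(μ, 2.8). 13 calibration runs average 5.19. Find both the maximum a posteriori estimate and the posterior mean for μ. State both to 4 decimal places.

Posterior for μ is Normal. Precision-weighted mean: (1/2.7·17.1 + 13/2.8·5.19) / (1/2.7 + 13/2.8) = 6.0699.
A Normal posterior is symmetric, so mode = mean.

MAP: 6.0699. Posterior mean: 6.0699.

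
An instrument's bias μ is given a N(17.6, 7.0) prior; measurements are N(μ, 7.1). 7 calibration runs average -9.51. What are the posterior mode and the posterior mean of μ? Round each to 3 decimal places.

MAP: -6.079. Posterior mean: -6.079.

Posterior for μ is Normal. Precision-weighted mean: (1/7.0·17.6 + 7/7.1·-9.51) / (1/7.0 + 7/7.1) = -6.079.
A Normal posterior is symmetric, so mode = mean.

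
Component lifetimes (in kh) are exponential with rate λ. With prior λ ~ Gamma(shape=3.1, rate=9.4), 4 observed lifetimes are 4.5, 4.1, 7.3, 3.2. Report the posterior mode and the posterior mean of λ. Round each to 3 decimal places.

Σ times = 19.1. Posterior: Gamma(shape = 3.1+4 = 7.1, rate = 9.4+19.1 = 28.5).
Mode = (α−1)/β = 6.1/28.5 = 0.214.
Mean = α/β = 7.1/28.5 = 0.249.
The mean is pulled above the mode by the posterior's right skew.

MAP = 0.214; posterior mean = 0.249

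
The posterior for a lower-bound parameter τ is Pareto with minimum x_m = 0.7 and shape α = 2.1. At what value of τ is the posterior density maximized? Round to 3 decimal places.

The Pareto density is strictly decreasing on [x_m, ∞), so the mode is x_m = 0.700.
Mean = α·x_m/(α−1) = 2.1·0.7/1.1 = 1.336.
This is the posterior mode — the MAP estimate.

0.700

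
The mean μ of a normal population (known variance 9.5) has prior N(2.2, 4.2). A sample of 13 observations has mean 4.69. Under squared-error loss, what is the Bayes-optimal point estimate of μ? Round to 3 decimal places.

4.321

Posterior for μ is Normal. Precision-weighted mean: (1/4.2·2.2 + 13/9.5·4.69) / (1/4.2 + 13/9.5) = 4.321.
A Normal posterior is symmetric, so mode = mean.
Squared-error loss ⇒ the optimal estimator is the posterior mean.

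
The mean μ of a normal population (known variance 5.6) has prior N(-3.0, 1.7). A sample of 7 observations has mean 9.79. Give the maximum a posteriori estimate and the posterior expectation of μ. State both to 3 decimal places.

MAP: 5.697. Posterior mean: 5.697.

Posterior for μ is Normal. Precision-weighted mean: (1/1.7·-3.0 + 7/5.6·9.79) / (1/1.7 + 7/5.6) = 5.697.
A Normal posterior is symmetric, so mode = mean.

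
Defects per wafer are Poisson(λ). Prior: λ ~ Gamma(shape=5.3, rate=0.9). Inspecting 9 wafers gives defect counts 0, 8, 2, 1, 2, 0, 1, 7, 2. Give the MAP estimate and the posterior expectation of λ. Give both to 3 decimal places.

Σ counts = 23. Posterior: Gamma(shape = 5.3+23 = 28.3, rate = 0.9+9 = 9.9).
Mode = (α−1)/β = 27.3/9.9 = 2.758.
Mean = α/β = 28.3/9.9 = 2.859.

MAP = 2.758, posterior mean = 2.859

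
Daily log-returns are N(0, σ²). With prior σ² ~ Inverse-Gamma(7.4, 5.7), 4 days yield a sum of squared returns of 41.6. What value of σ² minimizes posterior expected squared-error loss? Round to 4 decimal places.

3.1548

Posterior: Inverse-Gamma(shape = 7.4+4/2 = 9.4, scale = 5.7+41.6/2 = 26.5).
Mode = β/(α+1) = 26.5/10.4 = 2.5481.
Mean = β/(α−1) = 26.5/8.4 = 3.1548.
Squared-error loss ⇒ the optimal estimator is the posterior mean.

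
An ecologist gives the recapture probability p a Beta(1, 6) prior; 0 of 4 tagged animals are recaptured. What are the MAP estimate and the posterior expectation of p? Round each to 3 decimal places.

MAP: 0.000. Posterior mean: 0.091.

Posterior: Beta(1+0, 6+4) = Beta(1, 10).
Since α = 1 ≤ 1 and β > 1, the Beta density is monotone decreasing on [0,1]; the mode is at 0.
Mean = 1/(1+10) = 0.091.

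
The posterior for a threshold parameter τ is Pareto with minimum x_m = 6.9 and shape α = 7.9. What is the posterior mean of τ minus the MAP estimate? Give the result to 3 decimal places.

1.000

The Pareto density is strictly decreasing on [x_m, ∞), so the mode is x_m = 6.900.
Mean = α·x_m/(α−1) = 7.9·6.9/6.9 = 7.900.
Difference = 7.900 − 6.900 = 1.000.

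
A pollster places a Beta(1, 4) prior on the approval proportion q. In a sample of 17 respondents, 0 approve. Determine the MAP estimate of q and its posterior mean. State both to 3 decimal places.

Posterior: Beta(1+0, 4+17) = Beta(1, 21).
Since α = 1 ≤ 1 and β > 1, the Beta density is monotone decreasing on [0,1]; the mode is at 0.
Mean = 1/(1+21) = 0.045.
Mean > mode: the posterior has a right tail.

MAP: 0.000. Posterior mean: 0.045.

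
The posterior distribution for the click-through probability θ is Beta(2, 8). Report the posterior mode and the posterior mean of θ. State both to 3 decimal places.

Mode = (2−1)/(2+8−2) = 1/8 = 0.125.
Mean = 2/(2+8) = 2/10 = 0.200.

MAP = 0.125, posterior mean = 0.200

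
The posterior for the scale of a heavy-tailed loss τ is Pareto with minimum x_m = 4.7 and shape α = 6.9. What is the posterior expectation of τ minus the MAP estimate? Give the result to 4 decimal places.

The Pareto density is strictly decreasing on [x_m, ∞), so the mode is x_m = 4.7000.
Mean = α·x_m/(α−1) = 6.9·4.7/5.9 = 5.4966.
Difference = 5.4966 − 4.7000 = 0.7966.

0.7966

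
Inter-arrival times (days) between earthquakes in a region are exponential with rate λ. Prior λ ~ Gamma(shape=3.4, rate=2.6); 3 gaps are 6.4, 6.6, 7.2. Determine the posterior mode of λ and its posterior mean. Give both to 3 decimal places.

Σ times = 20.2. Posterior: Gamma(shape = 3.4+3 = 6.4, rate = 2.6+20.2 = 22.8).
Mode = (α−1)/β = 5.4/22.8 = 0.237.
Mean = α/β = 6.4/22.8 = 0.281.

posterior mode = 0.237, posterior mean = 0.281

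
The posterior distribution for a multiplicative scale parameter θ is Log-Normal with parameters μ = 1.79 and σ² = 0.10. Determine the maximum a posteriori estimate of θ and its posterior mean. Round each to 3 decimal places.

Mode = exp(μ − σ²) = exp(1.69) = 5.419.
Mean = exp(μ + σ²/2) = exp(1.840) = 6.297.
Right-skewed posterior ⇒ mode < mean.

θ_MAP = 5.419, E[θ|data] = 6.297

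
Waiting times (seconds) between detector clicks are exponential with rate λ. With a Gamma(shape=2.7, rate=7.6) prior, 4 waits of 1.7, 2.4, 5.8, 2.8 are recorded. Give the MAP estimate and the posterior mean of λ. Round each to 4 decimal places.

MAP = 0.2808; posterior mean = 0.3300

Σ times = 12.7. Posterior: Gamma(shape = 2.7+4 = 6.7, rate = 7.6+12.7 = 20.3).
Mode = (α−1)/β = 5.7/20.3 = 0.2808.
Mean = α/β = 6.7/20.3 = 0.3300.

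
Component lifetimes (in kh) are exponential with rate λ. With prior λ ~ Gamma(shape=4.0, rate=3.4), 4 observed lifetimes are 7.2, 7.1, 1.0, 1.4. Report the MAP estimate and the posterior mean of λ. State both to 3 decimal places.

λ_MAP = 0.348, E[λ|data] = 0.398

Σ times = 16.7. Posterior: Gamma(shape = 4.0+4 = 8.0, rate = 3.4+16.7 = 20.1).
Mode = (α−1)/β = 7.0/20.1 = 0.348.
Mean = α/β = 8.0/20.1 = 0.398.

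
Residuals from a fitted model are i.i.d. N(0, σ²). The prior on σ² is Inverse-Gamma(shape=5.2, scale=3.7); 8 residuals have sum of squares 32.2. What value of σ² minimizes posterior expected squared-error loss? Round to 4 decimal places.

Posterior: Inverse-Gamma(shape = 5.2+8/2 = 9.2, scale = 3.7+32.2/2 = 19.8).
Mode = β/(α+1) = 19.8/10.2 = 1.9412.
Mean = β/(α−1) = 19.8/8.2 = 2.4146.
Squared-error loss ⇒ the optimal estimator is the posterior mean.

2.4146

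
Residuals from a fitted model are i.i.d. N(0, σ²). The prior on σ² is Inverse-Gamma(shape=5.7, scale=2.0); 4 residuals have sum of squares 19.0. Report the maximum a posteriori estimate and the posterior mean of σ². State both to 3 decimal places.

MAP: 1.322. Posterior mean: 1.716.

Posterior: Inverse-Gamma(shape = 5.7+4/2 = 7.7, scale = 2.0+19.0/2 = 11.5).
Mode = β/(α+1) = 11.5/8.7 = 1.322.
Mean = β/(α−1) = 11.5/6.7 = 1.716.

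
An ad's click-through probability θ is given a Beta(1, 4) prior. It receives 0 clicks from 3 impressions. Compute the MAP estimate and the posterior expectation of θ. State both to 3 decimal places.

MAP: 0.000. Posterior mean: 0.125.

Posterior: Beta(1+0, 4+3) = Beta(1, 7).
Since α = 1 ≤ 1 and β > 1, the Beta density is monotone decreasing on [0,1]; the mode is at 0.
Mean = 1/(1+7) = 0.125.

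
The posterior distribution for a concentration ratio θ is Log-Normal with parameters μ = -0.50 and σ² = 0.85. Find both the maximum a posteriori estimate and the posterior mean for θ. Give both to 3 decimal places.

θ_MAP = 0.259, E[θ|data] = 0.928

Mode = exp(μ − σ²) = exp(-1.35) = 0.259.
Mean = exp(μ + σ²/2) = exp(-0.075) = 0.928.
Mean > mode: the posterior has a right tail.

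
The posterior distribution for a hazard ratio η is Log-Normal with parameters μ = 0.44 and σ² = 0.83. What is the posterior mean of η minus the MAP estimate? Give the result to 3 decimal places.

Mode = exp(μ − σ²) = exp(-0.39) = 0.677.
Mean = exp(μ + σ²/2) = exp(0.855) = 2.351.
Difference = 2.351 − 0.677 = 1.674.
The posterior is right-skewed, so the mean exceeds the mode.

1.674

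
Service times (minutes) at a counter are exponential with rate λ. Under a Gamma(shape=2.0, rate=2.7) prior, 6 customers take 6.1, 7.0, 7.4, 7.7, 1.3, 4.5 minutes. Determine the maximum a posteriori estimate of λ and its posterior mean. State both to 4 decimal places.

MAP = 0.1907; posterior mean = 0.2180

Σ times = 34.0. Posterior: Gamma(shape = 2.0+6 = 8.0, rate = 2.7+34.0 = 36.7).
Mode = (α−1)/β = 7.0/36.7 = 0.1907.
Mean = α/β = 8.0/36.7 = 0.2180.
Right-skewed posterior ⇒ mode < mean.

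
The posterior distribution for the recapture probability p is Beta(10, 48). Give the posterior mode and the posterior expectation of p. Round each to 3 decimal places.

MAP = 0.161, posterior mean = 0.172

Mode = (10−1)/(10+48−2) = 9/56 = 0.161.
Mean = 10/(10+48) = 10/58 = 0.172.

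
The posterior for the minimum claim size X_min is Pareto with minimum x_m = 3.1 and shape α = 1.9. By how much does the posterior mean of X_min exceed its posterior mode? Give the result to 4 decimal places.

The Pareto density is strictly decreasing on [x_m, ∞), so the mode is x_m = 3.1000.
Mean = α·x_m/(α−1) = 1.9·3.1/0.9 = 6.5444.
Difference = 6.5444 − 3.1000 = 3.4444.

3.4444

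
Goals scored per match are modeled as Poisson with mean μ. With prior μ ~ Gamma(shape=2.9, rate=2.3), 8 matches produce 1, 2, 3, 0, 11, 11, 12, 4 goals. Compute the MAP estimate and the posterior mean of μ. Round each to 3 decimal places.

MAP estimate = 4.456, posterior mean = 4.553

Σ counts = 44. Posterior: Gamma(shape = 2.9+44 = 46.9, rate = 2.3+8 = 10.3).
Mode = (α−1)/β = 45.9/10.3 = 4.456.
Mean = α/β = 46.9/10.3 = 4.553.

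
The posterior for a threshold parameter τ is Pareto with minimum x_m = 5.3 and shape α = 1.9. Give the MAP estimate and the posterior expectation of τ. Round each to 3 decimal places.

The Pareto density is strictly decreasing on [x_m, ∞), so the mode is x_m = 5.300.
Mean = α·x_m/(α−1) = 1.9·5.3/0.9 = 11.189.
Mean > mode: the posterior has a right tail.

MAP = 5.300, posterior mean = 11.189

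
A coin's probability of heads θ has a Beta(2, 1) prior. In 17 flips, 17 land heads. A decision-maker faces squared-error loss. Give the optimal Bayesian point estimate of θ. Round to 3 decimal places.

0.950

Posterior: Beta(2+17, 1+0) = Beta(19, 1).
Since β = 1 ≤ 1 and α > 1, the Beta density is monotone increasing on [0,1]; the mode is at 1.
Mean = 19/(19+1) = 0.950.
Squared-error loss ⇒ the optimal estimator is the posterior mean.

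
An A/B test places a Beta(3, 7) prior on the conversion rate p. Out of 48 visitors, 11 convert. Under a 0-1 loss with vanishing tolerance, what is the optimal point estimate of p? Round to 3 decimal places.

0.232

Posterior: Beta(3+11, 7+37) = Beta(14, 44).
Mode = (14−1)/(14+44−2) = 13/56 = 0.232.
Mean = 14/(14+44) = 14/58 = 0.241.
This is the posterior mode — the MAP estimate.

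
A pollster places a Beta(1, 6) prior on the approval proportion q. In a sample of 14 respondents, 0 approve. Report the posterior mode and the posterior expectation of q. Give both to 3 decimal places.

Posterior: Beta(1+0, 6+14) = Beta(1, 20).
Since α = 1 ≤ 1 and β > 1, the Beta density is monotone decreasing on [0,1]; the mode is at 0.
Mean = 1/(1+20) = 0.048.

posterior mode = 0.000, posterior expectation = 0.048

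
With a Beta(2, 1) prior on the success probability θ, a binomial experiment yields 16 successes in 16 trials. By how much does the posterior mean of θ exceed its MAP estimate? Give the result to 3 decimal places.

-0.053

Posterior: Beta(2+16, 1+0) = Beta(18, 1).
Since β = 1 ≤ 1 and α > 1, the Beta density is monotone increasing on [0,1]; the mode is at 1.
Mean = 18/(18+1) = 0.947.
Difference = 0.947 − 1.000 = -0.053.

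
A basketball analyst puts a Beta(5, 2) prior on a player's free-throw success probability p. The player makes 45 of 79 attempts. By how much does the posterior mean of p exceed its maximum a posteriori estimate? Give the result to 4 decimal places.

-0.0019

Posterior: Beta(5+45, 2+34) = Beta(50, 36).
Mode = (50−1)/(50+36−2) = 49/84 = 0.5833.
Mean = 50/(50+36) = 50/86 = 0.5814.
Difference = 0.5814 − 0.5833 = -0.0019.
Mode > mean: the posterior has a left tail.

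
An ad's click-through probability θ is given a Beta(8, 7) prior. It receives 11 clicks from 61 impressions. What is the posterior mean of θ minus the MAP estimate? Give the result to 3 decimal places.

0.007

Posterior: Beta(8+11, 7+50) = Beta(19, 57).
Mode = (19−1)/(19+57−2) = 18/74 = 0.243.
Mean = 19/(19+57) = 19/76 = 0.250.
Difference = 0.250 − 0.243 = 0.007.
The posterior is right-skewed, so the mean exceeds the mode.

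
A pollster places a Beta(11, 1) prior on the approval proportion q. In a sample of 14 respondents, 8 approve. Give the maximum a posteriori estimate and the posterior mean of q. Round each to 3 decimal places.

MAP = 0.750, posterior mean = 0.731

Posterior: Beta(11+8, 1+6) = Beta(19, 7).
Mode = (19−1)/(19+7−2) = 18/24 = 0.750.
Mean = 19/(19+7) = 19/26 = 0.731.
Left-skewed posterior ⇒ mean < mode.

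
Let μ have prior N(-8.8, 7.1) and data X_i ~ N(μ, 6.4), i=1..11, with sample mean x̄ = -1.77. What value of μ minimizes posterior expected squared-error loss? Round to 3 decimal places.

Posterior for μ is Normal. Precision-weighted mean: (1/7.1·-8.8 + 11/6.4·-1.77) / (1/7.1 + 11/6.4) = -2.302.
A Normal posterior is symmetric, so mode = mean.
Squared-error loss ⇒ the optimal estimator is the posterior mean.

-2.302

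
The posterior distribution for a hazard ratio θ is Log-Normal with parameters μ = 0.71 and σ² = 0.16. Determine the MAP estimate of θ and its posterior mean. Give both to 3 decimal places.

Mode = exp(μ − σ²) = exp(0.55) = 1.733.
Mean = exp(μ + σ²/2) = exp(0.790) = 2.203.

MAP estimate = 1.733, posterior mean = 2.203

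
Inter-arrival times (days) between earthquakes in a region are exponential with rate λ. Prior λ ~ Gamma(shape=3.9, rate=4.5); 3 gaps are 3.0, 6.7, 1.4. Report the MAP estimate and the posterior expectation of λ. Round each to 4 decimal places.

λ_MAP = 0.3782, E[λ|data] = 0.4423

Σ times = 11.1. Posterior: Gamma(shape = 3.9+3 = 6.9, rate = 4.5+11.1 = 15.6).
Mode = (α−1)/β = 5.9/15.6 = 0.3782.
Mean = α/β = 6.9/15.6 = 0.4423.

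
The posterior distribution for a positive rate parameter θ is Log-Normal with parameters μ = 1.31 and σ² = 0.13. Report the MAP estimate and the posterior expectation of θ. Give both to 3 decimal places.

MAP estimate = 3.254, posterior expectation = 3.955

Mode = exp(μ − σ²) = exp(1.18) = 3.254.
Mean = exp(μ + σ²/2) = exp(1.375) = 3.955.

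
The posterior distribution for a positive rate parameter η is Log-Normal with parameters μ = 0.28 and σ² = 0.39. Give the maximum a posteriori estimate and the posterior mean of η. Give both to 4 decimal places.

Mode = exp(μ − σ²) = exp(-0.11) = 0.8958.
Mean = exp(μ + σ²/2) = exp(0.475) = 1.6080.
Right-skewed posterior ⇒ mode < mean.

MAP = 0.8958; posterior mean = 1.6080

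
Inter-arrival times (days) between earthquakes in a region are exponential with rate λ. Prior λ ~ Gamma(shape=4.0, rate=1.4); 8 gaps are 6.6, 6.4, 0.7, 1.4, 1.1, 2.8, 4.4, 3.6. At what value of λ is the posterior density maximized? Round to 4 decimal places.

Σ times = 27.0. Posterior: Gamma(shape = 4.0+8 = 12.0, rate = 1.4+27.0 = 28.4).
Mode = (α−1)/β = 11.0/28.4 = 0.3873.
Mean = α/β = 12.0/28.4 = 0.4225.
This is the posterior mode — the MAP estimate.

0.3873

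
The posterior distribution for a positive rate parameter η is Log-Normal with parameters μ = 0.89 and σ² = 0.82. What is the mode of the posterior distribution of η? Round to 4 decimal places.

Mode = exp(μ − σ²) = exp(0.07) = 1.0725.
Mean = exp(μ + σ²/2) = exp(1.300) = 3.6693.
This is the posterior mode — the MAP estimate.

1.0725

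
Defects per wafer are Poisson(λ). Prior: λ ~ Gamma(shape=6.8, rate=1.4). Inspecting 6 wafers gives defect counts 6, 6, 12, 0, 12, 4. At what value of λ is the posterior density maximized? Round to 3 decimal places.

Σ counts = 40. Posterior: Gamma(shape = 6.8+40 = 46.8, rate = 1.4+6 = 7.4).
Mode = (α−1)/β = 45.8/7.4 = 6.189.
Mean = α/β = 46.8/7.4 = 6.324.
This is the posterior mode — the MAP estimate.

6.189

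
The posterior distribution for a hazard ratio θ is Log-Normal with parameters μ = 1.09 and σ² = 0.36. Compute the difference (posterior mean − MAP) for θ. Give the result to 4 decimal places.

Mode = exp(μ − σ²) = exp(0.73) = 2.0751.
Mean = exp(μ + σ²/2) = exp(1.270) = 3.5609.
Difference = 3.5609 − 2.0751 = 1.4858.
Mean > mode: the posterior has a right tail.

1.4858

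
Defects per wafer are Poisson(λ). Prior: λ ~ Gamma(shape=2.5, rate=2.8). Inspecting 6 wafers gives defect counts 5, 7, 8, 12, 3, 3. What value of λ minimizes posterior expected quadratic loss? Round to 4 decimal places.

4.6023

Σ counts = 38. Posterior: Gamma(shape = 2.5+38 = 40.5, rate = 2.8+6 = 8.8).
Mode = (α−1)/β = 39.5/8.8 = 4.4886.
Mean = α/β = 40.5/8.8 = 4.6023.
Quadratic loss ⇒ the optimal estimator is the posterior mean.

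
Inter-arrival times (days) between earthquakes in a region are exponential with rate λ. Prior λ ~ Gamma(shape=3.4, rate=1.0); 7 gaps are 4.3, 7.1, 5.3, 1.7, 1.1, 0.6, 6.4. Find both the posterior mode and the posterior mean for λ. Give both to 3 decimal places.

λ_MAP = 0.342, E[λ|data] = 0.378

Σ times = 26.5. Posterior: Gamma(shape = 3.4+7 = 10.4, rate = 1.0+26.5 = 27.5).
Mode = (α−1)/β = 9.4/27.5 = 0.342.
Mean = α/β = 10.4/27.5 = 0.378.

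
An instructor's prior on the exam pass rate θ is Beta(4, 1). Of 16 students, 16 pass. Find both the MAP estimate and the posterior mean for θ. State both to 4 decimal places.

MAP: 1.0000. Posterior mean: 0.9524.

Posterior: Beta(4+16, 1+0) = Beta(20, 1).
Since β = 1 ≤ 1 and α > 1, the Beta density is monotone increasing on [0,1]; the mode is at 1.
Mean = 20/(20+1) = 0.9524.
Left-skewed posterior ⇒ mean < mode.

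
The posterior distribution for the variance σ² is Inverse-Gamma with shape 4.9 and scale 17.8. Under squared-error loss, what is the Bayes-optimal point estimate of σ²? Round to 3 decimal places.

4.564

Mode = β/(α+1) = 17.8/5.9 = 3.017.
Mean = β/(α−1) = 17.8/3.9 = 4.564.
Squared-error loss ⇒ the optimal estimator is the posterior mean.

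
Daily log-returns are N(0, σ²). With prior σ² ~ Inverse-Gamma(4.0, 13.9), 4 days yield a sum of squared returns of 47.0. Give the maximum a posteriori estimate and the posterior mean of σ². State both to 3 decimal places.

MAP: 5.343. Posterior mean: 7.480.

Posterior: Inverse-Gamma(shape = 4.0+4/2 = 6.0, scale = 13.9+47.0/2 = 37.4).
Mode = β/(α+1) = 37.4/7.0 = 5.343.
Mean = β/(α−1) = 37.4/5.0 = 7.480.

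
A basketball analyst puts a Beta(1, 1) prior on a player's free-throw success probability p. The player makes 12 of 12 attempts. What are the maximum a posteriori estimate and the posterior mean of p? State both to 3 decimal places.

Posterior: Beta(1+12, 1+0) = Beta(13, 1).
Since β = 1 ≤ 1 and α > 1, the Beta density is monotone increasing on [0,1]; the mode is at 1.
Mean = 13/(13+1) = 0.929.

MAP: 1.000. Posterior mean: 0.929.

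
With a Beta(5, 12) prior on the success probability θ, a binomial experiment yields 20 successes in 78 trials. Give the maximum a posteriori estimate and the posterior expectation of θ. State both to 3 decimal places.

θ_MAP = 0.258, E[θ|data] = 0.263

Posterior: Beta(5+20, 12+58) = Beta(25, 70).
Mode = (25−1)/(25+70−2) = 24/93 = 0.258.
Mean = 25/(25+70) = 25/95 = 0.263.
The posterior is right-skewed, so the mean exceeds the mode.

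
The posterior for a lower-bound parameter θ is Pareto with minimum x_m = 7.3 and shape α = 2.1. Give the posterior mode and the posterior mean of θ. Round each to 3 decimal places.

posterior mode = 7.300, posterior mean = 13.936

The Pareto density is strictly decreasing on [x_m, ∞), so the mode is x_m = 7.300.
Mean = α·x_m/(α−1) = 2.1·7.3/1.1 = 13.936.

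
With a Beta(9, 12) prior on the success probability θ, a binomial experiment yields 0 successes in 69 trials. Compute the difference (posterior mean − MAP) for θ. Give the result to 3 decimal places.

0.009

Posterior: Beta(9+0, 12+69) = Beta(9, 81).
Mode = (9−1)/(9+81−2) = 8/88 = 0.091.
Mean = 9/(9+81) = 9/90 = 0.100.
Difference = 0.100 − 0.091 = 0.009.
Right-skewed posterior ⇒ mode < mean.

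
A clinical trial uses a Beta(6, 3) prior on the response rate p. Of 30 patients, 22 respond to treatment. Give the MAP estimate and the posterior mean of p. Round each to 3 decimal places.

Posterior: Beta(6+22, 3+8) = Beta(28, 11).
Mode = (28−1)/(28+11−2) = 27/37 = 0.730.
Mean = 28/(28+11) = 28/39 = 0.718.

MAP estimate = 0.730, posterior mean = 0.718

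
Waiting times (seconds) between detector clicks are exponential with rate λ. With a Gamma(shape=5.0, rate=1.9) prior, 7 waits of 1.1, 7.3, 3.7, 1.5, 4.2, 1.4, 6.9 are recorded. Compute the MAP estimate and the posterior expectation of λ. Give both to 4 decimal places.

MAP = 0.3929, posterior mean = 0.4286

Σ times = 26.1. Posterior: Gamma(shape = 5.0+7 = 12.0, rate = 1.9+26.1 = 28.0).
Mode = (α−1)/β = 11.0/28.0 = 0.3929.
Mean = α/β = 12.0/28.0 = 0.4286.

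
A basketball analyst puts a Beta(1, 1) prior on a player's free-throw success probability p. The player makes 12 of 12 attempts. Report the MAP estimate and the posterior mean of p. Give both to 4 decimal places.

MAP estimate = 1.0000, posterior mean = 0.9286

Posterior: Beta(1+12, 1+0) = Beta(13, 1).
Since β = 1 ≤ 1 and α > 1, the Beta density is monotone increasing on [0,1]; the mode is at 1.
Mean = 13/(13+1) = 0.9286.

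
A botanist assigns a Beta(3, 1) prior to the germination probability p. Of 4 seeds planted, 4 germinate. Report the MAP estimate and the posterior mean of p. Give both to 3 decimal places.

Posterior: Beta(3+4, 1+0) = Beta(7, 1).
Since β = 1 ≤ 1 and α > 1, the Beta density is monotone increasing on [0,1]; the mode is at 1.
Mean = 7/(7+1) = 0.875.
Left-skewed posterior ⇒ mean < mode.

MAP = 1.000, posterior mean = 0.875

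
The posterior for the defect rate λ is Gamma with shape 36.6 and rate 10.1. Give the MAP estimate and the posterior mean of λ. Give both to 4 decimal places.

Mode = (α−1)/β = 35.6/10.1 = 3.5248.
Mean = α/β = 36.6/10.1 = 3.6238.

MAP estimate = 3.5248, posterior mean = 3.6238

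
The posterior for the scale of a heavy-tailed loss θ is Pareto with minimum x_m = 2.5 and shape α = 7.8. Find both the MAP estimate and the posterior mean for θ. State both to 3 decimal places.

The Pareto density is strictly decreasing on [x_m, ∞), so the mode is x_m = 2.500.
Mean = α·x_m/(α−1) = 7.8·2.5/6.8 = 2.868.
The mean is pulled above the mode by the posterior's right skew.

MAP: 2.500. Posterior mean: 2.868.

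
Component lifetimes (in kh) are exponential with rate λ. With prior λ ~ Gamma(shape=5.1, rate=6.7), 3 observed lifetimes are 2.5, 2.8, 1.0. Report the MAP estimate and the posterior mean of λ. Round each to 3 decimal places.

λ_MAP = 0.546, E[λ|data] = 0.623

Σ times = 6.3. Posterior: Gamma(shape = 5.1+3 = 8.1, rate = 6.7+6.3 = 13.0).
Mode = (α−1)/β = 7.1/13.0 = 0.546.
Mean = α/β = 8.1/13.0 = 0.623.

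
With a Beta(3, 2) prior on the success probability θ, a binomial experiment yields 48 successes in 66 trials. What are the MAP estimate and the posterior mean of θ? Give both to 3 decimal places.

MAP = 0.725, posterior mean = 0.718

Posterior: Beta(3+48, 2+18) = Beta(51, 20).
Mode = (51−1)/(51+20−2) = 50/69 = 0.725.
Mean = 51/(51+20) = 51/71 = 0.718.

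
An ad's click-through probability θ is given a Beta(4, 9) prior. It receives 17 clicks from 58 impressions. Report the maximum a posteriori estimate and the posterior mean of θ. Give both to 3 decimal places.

Posterior: Beta(4+17, 9+41) = Beta(21, 50).
Mode = (21−1)/(21+50−2) = 20/69 = 0.290.
Mean = 21/(21+50) = 21/71 = 0.296.

maximum a posteriori estimate = 0.290, posterior mean = 0.296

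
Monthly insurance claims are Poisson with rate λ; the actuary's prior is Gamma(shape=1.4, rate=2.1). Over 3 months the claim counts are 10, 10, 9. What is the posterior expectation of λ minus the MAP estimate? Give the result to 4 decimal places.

0.1961

Σ counts = 29. Posterior: Gamma(shape = 1.4+29 = 30.4, rate = 2.1+3 = 5.1).
Mode = (α−1)/β = 29.4/5.1 = 5.7647.
Mean = α/β = 30.4/5.1 = 5.9608.
Difference = 5.9608 − 5.7647 = 0.1961.
Mean > mode: the posterior has a right tail.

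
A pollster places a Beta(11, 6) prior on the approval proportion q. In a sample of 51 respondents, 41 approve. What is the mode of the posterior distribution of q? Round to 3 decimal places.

Posterior: Beta(11+41, 6+10) = Beta(52, 16).
Mode = (52−1)/(52+16−2) = 51/66 = 0.773.
Mean = 52/(52+16) = 52/68 = 0.765.
This is the posterior mode — the MAP estimate.

0.773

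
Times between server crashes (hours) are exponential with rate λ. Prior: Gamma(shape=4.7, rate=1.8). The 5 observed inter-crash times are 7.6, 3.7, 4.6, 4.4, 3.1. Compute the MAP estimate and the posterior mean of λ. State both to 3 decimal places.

MAP estimate = 0.345, posterior mean = 0.385

Σ times = 23.4. Posterior: Gamma(shape = 4.7+5 = 9.7, rate = 1.8+23.4 = 25.2).
Mode = (α−1)/β = 8.7/25.2 = 0.345.
Mean = α/β = 9.7/25.2 = 0.385.
Right-skewed posterior ⇒ mode < mean.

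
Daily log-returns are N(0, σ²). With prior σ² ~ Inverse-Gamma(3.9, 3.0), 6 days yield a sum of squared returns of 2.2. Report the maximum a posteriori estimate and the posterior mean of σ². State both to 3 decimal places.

MAP = 0.519; posterior mean = 0.695

Posterior: Inverse-Gamma(shape = 3.9+6/2 = 6.9, scale = 3.0+2.2/2 = 4.1).
Mode = β/(α+1) = 4.1/7.9 = 0.519.
Mean = β/(α−1) = 4.1/5.9 = 0.695.
Right-skewed posterior ⇒ mode < mean.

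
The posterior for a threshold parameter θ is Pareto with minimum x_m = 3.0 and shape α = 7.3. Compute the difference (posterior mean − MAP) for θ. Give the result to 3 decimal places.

0.476

The Pareto density is strictly decreasing on [x_m, ∞), so the mode is x_m = 3.000.
Mean = α·x_m/(α−1) = 7.3·3.0/6.3 = 3.476.
Difference = 3.476 − 3.000 = 0.476.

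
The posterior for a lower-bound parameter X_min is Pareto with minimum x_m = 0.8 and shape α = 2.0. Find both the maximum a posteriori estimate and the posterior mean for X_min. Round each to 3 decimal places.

The Pareto density is strictly decreasing on [x_m, ∞), so the mode is x_m = 0.800.
Mean = α·x_m/(α−1) = 2.0·0.8/1.0 = 1.600.
Mean > mode: the posterior has a right tail.

MAP: 0.800. Posterior mean: 1.600.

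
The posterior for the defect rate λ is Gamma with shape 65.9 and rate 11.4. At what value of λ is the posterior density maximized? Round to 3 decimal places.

5.693

Mode = (α−1)/β = 64.9/11.4 = 5.693.
Mean = α/β = 65.9/11.4 = 5.781.
This is the posterior mode — the MAP estimate.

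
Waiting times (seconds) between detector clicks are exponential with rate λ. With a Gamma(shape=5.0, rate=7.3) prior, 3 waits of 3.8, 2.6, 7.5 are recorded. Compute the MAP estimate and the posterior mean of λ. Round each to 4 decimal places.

MAP estimate = 0.3302, posterior mean = 0.3774

Σ times = 13.9. Posterior: Gamma(shape = 5.0+3 = 8.0, rate = 7.3+13.9 = 21.2).
Mode = (α−1)/β = 7.0/21.2 = 0.3302.
Mean = α/β = 8.0/21.2 = 0.3774.
The posterior is right-skewed, so the mean exceeds the mode.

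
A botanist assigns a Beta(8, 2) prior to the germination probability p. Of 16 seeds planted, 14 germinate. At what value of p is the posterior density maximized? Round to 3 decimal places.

0.875

Posterior: Beta(8+14, 2+2) = Beta(22, 4).
Mode = (22−1)/(22+4−2) = 21/24 = 0.875.
Mean = 22/(22+4) = 22/26 = 0.846.
This is the posterior mode — the MAP estimate.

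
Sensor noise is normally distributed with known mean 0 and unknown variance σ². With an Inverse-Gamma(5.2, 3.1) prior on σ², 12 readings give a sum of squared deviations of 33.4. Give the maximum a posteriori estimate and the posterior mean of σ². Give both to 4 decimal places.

σ²_MAP = 1.6230, E[σ²|data] = 1.9412

Posterior: Inverse-Gamma(shape = 5.2+12/2 = 11.2, scale = 3.1+33.4/2 = 19.8).
Mode = β/(α+1) = 19.8/12.2 = 1.6230.
Mean = β/(α−1) = 19.8/10.2 = 1.9412.
The mean is pulled above the mode by the posterior's right skew.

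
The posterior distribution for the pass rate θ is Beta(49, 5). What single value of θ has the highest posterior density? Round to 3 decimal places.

Mode = (49−1)/(49+5−2) = 48/52 = 0.923.
Mean = 49/(49+5) = 49/54 = 0.907.
This is the posterior mode — the MAP estimate.

0.923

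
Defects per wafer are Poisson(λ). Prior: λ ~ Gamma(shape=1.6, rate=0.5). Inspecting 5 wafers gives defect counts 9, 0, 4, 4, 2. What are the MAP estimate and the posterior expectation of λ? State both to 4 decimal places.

Σ counts = 19. Posterior: Gamma(shape = 1.6+19 = 20.6, rate = 0.5+5 = 5.5).
Mode = (α−1)/β = 19.6/5.5 = 3.5636.
Mean = α/β = 20.6/5.5 = 3.7455.

λ_MAP = 3.5636, E[λ|data] = 3.7455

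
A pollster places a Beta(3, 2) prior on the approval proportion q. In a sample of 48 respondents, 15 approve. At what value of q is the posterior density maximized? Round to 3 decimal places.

0.333

Posterior: Beta(3+15, 2+33) = Beta(18, 35).
Mode = (18−1)/(18+35−2) = 17/51 = 0.333.
Mean = 18/(18+35) = 18/53 = 0.340.
This is the posterior mode — the MAP estimate.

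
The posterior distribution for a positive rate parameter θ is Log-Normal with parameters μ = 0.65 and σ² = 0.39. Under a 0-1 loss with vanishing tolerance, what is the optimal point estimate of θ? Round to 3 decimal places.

1.297

Mode = exp(μ − σ²) = exp(0.26) = 1.297.
Mean = exp(μ + σ²/2) = exp(0.845) = 2.328.
This is the posterior mode — the MAP estimate.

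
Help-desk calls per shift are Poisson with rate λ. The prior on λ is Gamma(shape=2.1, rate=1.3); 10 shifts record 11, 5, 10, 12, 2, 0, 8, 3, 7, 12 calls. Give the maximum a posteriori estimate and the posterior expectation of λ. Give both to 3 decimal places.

Σ counts = 70. Posterior: Gamma(shape = 2.1+70 = 72.1, rate = 1.3+10 = 11.3).
Mode = (α−1)/β = 71.1/11.3 = 6.292.
Mean = α/β = 72.1/11.3 = 6.381.

maximum a posteriori estimate = 6.292, posterior expectation = 6.381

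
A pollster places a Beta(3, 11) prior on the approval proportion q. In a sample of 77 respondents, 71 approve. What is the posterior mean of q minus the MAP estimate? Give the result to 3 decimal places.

-0.007

Posterior: Beta(3+71, 11+6) = Beta(74, 17).
Mode = (74−1)/(74+17−2) = 73/89 = 0.820.
Mean = 74/(74+17) = 74/91 = 0.813.
Difference = 0.813 − 0.820 = -0.007.
Mode > mean: the posterior has a left tail.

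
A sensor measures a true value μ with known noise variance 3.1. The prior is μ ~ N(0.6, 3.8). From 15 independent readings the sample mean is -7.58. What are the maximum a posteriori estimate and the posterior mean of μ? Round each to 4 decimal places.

Posterior for μ is Normal. Precision-weighted mean: (1/3.8·0.6 + 15/3.1·-7.58) / (1/3.8 + 15/3.1) = -7.1581.
A Normal posterior is symmetric, so mode = mean.

maximum a posteriori estimate = -7.1581, posterior mean = -7.1581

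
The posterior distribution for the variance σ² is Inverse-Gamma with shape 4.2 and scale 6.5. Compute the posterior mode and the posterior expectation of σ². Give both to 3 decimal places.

Mode = β/(α+1) = 6.5/5.2 = 1.250.
Mean = β/(α−1) = 6.5/3.2 = 2.031.
Right-skewed posterior ⇒ mode < mean.

MAP = 1.250, posterior mean = 2.031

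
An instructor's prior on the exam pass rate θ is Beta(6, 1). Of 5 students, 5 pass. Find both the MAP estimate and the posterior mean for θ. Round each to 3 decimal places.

θ_MAP = 1.000, E[θ|data] = 0.917

Posterior: Beta(6+5, 1+0) = Beta(11, 1).
Since β = 1 ≤ 1 and α > 1, the Beta density is monotone increasing on [0,1]; the mode is at 1.
Mean = 11/(11+1) = 0.917.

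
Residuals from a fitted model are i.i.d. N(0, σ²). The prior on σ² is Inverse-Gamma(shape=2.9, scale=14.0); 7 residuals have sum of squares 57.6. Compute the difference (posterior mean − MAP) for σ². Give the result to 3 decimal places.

Posterior: Inverse-Gamma(shape = 2.9+7/2 = 6.4, scale = 14.0+57.6/2 = 42.8).
Mode = β/(α+1) = 42.8/7.4 = 5.784.
Mean = β/(α−1) = 42.8/5.4 = 7.926.
Difference = 7.926 − 5.784 = 2.142.
The mean is pulled above the mode by the posterior's right skew.

2.142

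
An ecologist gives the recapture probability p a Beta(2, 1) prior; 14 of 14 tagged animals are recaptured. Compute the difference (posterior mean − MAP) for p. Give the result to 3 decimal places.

-0.059

Posterior: Beta(2+14, 1+0) = Beta(16, 1).
Since β = 1 ≤ 1 and α > 1, the Beta density is monotone increasing on [0,1]; the mode is at 1.
Mean = 16/(16+1) = 0.941.
Difference = 0.941 − 1.000 = -0.059.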